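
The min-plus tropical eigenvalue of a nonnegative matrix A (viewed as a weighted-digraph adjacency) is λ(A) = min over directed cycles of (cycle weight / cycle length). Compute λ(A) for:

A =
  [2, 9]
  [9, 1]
λ(A) = 1

Enumerate directed cycles and compute their means (weight / length). Sample:
  cycle 0 → 0: weight = 2, length = 1, mean = 2/1 ≈ 2.000
  cycle 1 → 1: weight = 1, length = 1, mean = 1/1 ≈ 1.000
  cycle 0 → 1 → 0: weight = 18, length = 2, mean = 18/2 ≈ 9.000
  cycle 1 → 0 → 1: weight = 18, length = 2, mean = 18/2 ≈ 9.000
Minimum mean = 1.000, attained e.g. along the cycle 1 → 1 with weight 1 and length 1. So λ(A) = 1/1 = 1.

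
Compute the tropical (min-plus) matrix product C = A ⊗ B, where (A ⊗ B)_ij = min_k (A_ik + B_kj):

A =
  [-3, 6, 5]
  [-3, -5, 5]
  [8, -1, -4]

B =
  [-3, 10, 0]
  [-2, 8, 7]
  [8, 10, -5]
A ⊗ B =
  [-6, 7, -3]
  [-7, 3, -3]
  [-3, 6, -9]

Apply the min-plus product entry-by-entry:
  C[0][0] = min over k of (A[0][0] + B[0][0] = -3 + -3 = -6, A[0][1] + B[1][0] = 6 + -2 = 4, A[0][2] + B[2][0] = 5 + 8 = 13) = -6 (attained at k = 0)
  C[0][1] = min over k of (A[0][0] + B[0][1] = -3 + 10 = 7, A[0][1] + B[1][1] = 6 + 8 = 14, A[0][2] + B[2][1] = 5 + 10 = 15) = 7 (attained at k = 0)
  C[0][2] = min over k of (A[0][0] + B[0][2] = -3 + 0 = -3, A[0][1] + B[1][2] = 6 + 7 = 13, A[0][2] + B[2][2] = 5 + -5 = 0) = -3 (attained at k = 0)
  C[1][0] = min over k of (A[1][0] + B[0][0] = -3 + -3 = -6, A[1][1] + B[1][0] = -5 + -2 = -7, A[1][2] + B[2][0] = 5 + 8 = 13) = -7 (attained at k = 1)
  C[1][1] = min over k of (A[1][0] + B[0][1] = -3 + 10 = 7, A[1][1] + B[1][1] = -5 + 8 = 3, A[1][2] + B[2][1] = 5 + 10 = 15) = 3 (attained at k = 1)
  C[1][2] = min over k of (A[1][0] + B[0][2] = -3 + 0 = -3, A[1][1] + B[1][2] = -5 + 7 = 2, A[1][2] + B[2][2] = 5 + -5 = 0) = -3 (attained at k = 0)
  C[2][0] = min over k of (A[2][0] + B[0][0] = 8 + -3 = 5, A[2][1] + B[1][0] = -1 + -2 = -3, A[2][2] + B[2][0] = -4 + 8 = 4) = -3 (attained at k = 1)
  C[2][1] = min over k of (A[2][0] + B[0][1] = 8 + 10 = 18, A[2][1] + B[1][1] = -1 + 8 = 7, A[2][2] + B[2][1] = -4 + 10 = 6) = 6 (attained at k = 2)
  C[2][2] = min over k of (A[2][0] + B[0][2] = 8 + 0 = 8, A[2][1] + B[1][2] = -1 + 7 = 6, A[2][2] + B[2][2] = -4 + -5 = -9) = -9 (attained at k = 2)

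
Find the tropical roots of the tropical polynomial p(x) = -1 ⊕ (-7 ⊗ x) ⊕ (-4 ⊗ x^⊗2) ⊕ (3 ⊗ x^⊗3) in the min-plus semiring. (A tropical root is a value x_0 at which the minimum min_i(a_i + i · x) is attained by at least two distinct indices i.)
Roots: {-7, -3, 6}

Each tropical root is a break point of the lower envelope of the lines y = a_i + i · x (there are 4 lines, with slopes 0, 1, ..., 3). Only the lines that attain the minimum somewhere contribute to roots; other lines are dominated. Here the surviving (envelope) indices are i = 3, i = 2, i = 1, i = 0.
Intersections between consecutive envelope lines give the roots: for adjacent envelope indices i < j the intersection is x = (a_i − a_j) / (j − i). Reading off the sorted break points: {-7, -3, 6}.
Verification: at each break x_0, at least two indices attain the minimum of min_i(a_i + i · x_0).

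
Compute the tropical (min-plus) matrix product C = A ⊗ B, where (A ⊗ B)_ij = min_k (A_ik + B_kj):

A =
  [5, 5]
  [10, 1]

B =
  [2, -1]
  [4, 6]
A ⊗ B =
  [7, 4]
  [5, 7]

Apply the min-plus product entry-by-entry:
  C[0][0] = min over k of (A[0][0] + B[0][0] = 5 + 2 = 7, A[0][1] + B[1][0] = 5 + 4 = 9) = 7 (attained at k = 0)
  C[0][1] = min over k of (A[0][0] + B[0][1] = 5 + -1 = 4, A[0][1] + B[1][1] = 5 + 6 = 11) = 4 (attained at k = 0)
  C[1][0] = min over k of (A[1][0] + B[0][0] = 10 + 2 = 12, A[1][1] + B[1][0] = 1 + 4 = 5) = 5 (attained at k = 1)
  C[1][1] = min over k of (A[1][0] + B[0][1] = 10 + -1 = 9, A[1][1] + B[1][1] = 1 + 6 = 7) = 7 (attained at k = 1)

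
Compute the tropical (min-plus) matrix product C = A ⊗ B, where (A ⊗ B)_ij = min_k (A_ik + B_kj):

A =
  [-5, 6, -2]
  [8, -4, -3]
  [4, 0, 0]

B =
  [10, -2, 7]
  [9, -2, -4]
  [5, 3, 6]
A ⊗ B =
  [3, -7, 2]
  [2, -6, -8]
  [5, -2, -4]

Apply the min-plus product entry-by-entry:
  C[0][0] = min over k of (A[0][0] + B[0][0] = -5 + 10 = 5, A[0][1] + B[1][0] = 6 + 9 = 15, A[0][2] + B[2][0] = -2 + 5 = 3) = 3 (attained at k = 2)
  C[0][1] = min over k of (A[0][0] + B[0][1] = -5 + -2 = -7, A[0][1] + B[1][1] = 6 + -2 = 4, A[0][2] + B[2][1] = -2 + 3 = 1) = -7 (attained at k = 0)
  C[0][2] = min over k of (A[0][0] + B[0][2] = -5 + 7 = 2, A[0][1] + B[1][2] = 6 + -4 = 2, A[0][2] + B[2][2] = -2 + 6 = 4) = 2 (attained at k = 0)
  C[1][0] = min over k of (A[1][0] + B[0][0] = 8 + 10 = 18, A[1][1] + B[1][0] = -4 + 9 = 5, A[1][2] + B[2][0] = -3 + 5 = 2) = 2 (attained at k = 2)
  C[1][1] = min over k of (A[1][0] + B[0][1] = 8 + -2 = 6, A[1][1] + B[1][1] = -4 + -2 = -6, A[1][2] + B[2][1] = -3 + 3 = 0) = -6 (attained at k = 1)
  C[1][2] = min over k of (A[1][0] + B[0][2] = 8 + 7 = 15, A[1][1] + B[1][2] = -4 + -4 = -8, A[1][2] + B[2][2] = -3 + 6 = 3) = -8 (attained at k = 1)
  C[2][0] = min over k of (A[2][0] + B[0][0] = 4 + 10 = 14, A[2][1] + B[1][0] = 0 + 9 = 9, A[2][2] + B[2][0] = 0 + 5 = 5) = 5 (attained at k = 2)
  C[2][1] = min over k of (A[2][0] + B[0][1] = 4 + -2 = 2, A[2][1] + B[1][1] = 0 + -2 = -2, A[2][2] + B[2][1] = 0 + 3 = 3) = -2 (attained at k = 1)
  C[2][2] = min over k of (A[2][0] + B[0][2] = 4 + 7 = 11, A[2][1] + B[1][2] = 0 + -4 = -4, A[2][2] + B[2][2] = 0 + 6 = 6) = -4 (attained at k = 1)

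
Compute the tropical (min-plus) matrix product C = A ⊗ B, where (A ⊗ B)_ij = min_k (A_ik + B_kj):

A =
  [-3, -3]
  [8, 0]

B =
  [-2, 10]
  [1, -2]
A ⊗ B =
  [-5, -5]
  [1, -2]

Apply the min-plus product entry-by-entry:
  C[0][0] = min over k of (A[0][0] + B[0][0] = -3 + -2 = -5, A[0][1] + B[1][0] = -3 + 1 = -2) = -5 (attained at k = 0)
  C[0][1] = min over k of (A[0][0] + B[0][1] = -3 + 10 = 7, A[0][1] + B[1][1] = -3 + -2 = -5) = -5 (attained at k = 1)
  C[1][0] = min over k of (A[1][0] + B[0][0] = 8 + -2 = 6, A[1][1] + B[1][0] = 0 + 1 = 1) = 1 (attained at k = 1)
  C[1][1] = min over k of (A[1][0] + B[0][1] = 8 + 10 = 18, A[1][1] + B[1][1] = 0 + -2 = -2) = -2 (attained at k = 1)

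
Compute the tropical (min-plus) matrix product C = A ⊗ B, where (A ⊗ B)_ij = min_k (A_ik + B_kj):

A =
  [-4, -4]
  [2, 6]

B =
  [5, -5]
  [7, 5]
A ⊗ B =
  [1, -9]
  [7, -3]

Apply the min-plus product entry-by-entry:
  C[0][0] = min over k of (A[0][0] + B[0][0] = -4 + 5 = 1, A[0][1] + B[1][0] = -4 + 7 = 3) = 1 (attained at k = 0)
  C[0][1] = min over k of (A[0][0] + B[0][1] = -4 + -5 = -9, A[0][1] + B[1][1] = -4 + 5 = 1) = -9 (attained at k = 0)
  C[1][0] = min over k of (A[1][0] + B[0][0] = 2 + 5 = 7, A[1][1] + B[1][0] = 6 + 7 = 13) = 7 (attained at k = 0)
  C[1][1] = min over k of (A[1][0] + B[0][1] = 2 + -5 = -3, A[1][1] + B[1][1] = 6 + 5 = 11) = -3 (attained at k = 0)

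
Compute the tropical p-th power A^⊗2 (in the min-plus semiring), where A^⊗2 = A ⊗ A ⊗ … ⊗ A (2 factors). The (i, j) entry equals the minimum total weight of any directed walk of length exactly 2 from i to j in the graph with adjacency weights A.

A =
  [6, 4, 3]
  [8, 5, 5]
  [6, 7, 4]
A^⊗2 =
  [9, 9, 7]
  [11, 10, 9]
  [10, 10, 8]

Each entry (A^⊗2)_ij equals the minimum over all length-2 walks i = v_0 → v_1 → … → v_2 = j of Σ_t A[v_t][v_{t+1}]. For example, for (i, j) = (0, 2) we minimise over 3 possible intermediate vertex sequences; the minimum is 7, attained along the walk 0 → 2 → 2.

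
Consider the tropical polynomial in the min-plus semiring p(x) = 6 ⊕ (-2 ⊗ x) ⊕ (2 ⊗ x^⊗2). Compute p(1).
p(1) = -1

A tropical monomial a ⊗ x^⊗i evaluates to a + i · x. Evaluating each term at x = 1:
  Term 0 contributes 6 + 0 · 1 = 6
  Term 1 contributes -2 + 1 · 1 = -1
  Term 2 contributes 2 + 2 · 1 = 4
p(1) = ⊕ of these = min[6, -1, 4] = -1.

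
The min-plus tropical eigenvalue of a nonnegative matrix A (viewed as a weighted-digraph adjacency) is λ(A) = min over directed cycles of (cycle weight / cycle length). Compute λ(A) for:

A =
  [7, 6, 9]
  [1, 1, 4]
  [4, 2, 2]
λ(A) = 1

Enumerate directed cycles and compute their means (weight / length). Sample:
  cycle 0 → 0: weight = 7, length = 1, mean = 7/1 ≈ 7.000
  cycle 1 → 1: weight = 1, length = 1, mean = 1/1 ≈ 1.000
  cycle 2 → 2: weight = 2, length = 1, mean = 2/1 ≈ 2.000
  cycle 0 → 1 → 0: weight = 7, length = 2, mean = 7/2 ≈ 3.500
  cycle 0 → 2 → 0: weight = 13, length = 2, mean = 13/2 ≈ 6.500
  cycle 1 → 0 → 1: weight = 7, length = 2, mean = 7/2 ≈ 3.500
Minimum mean = 1.000, attained e.g. along the cycle 1 → 1 with weight 1 and length 1. So λ(A) = 1/1 = 1.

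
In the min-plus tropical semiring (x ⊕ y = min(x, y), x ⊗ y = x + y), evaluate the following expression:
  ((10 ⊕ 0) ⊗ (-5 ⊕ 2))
((10 ⊕ 0) ⊗ (-5 ⊕ 2)) = -5

Expand innermost to outermost. Recall ⊕ takes the minimum of its arguments and ⊗ takes their sum. Working out the expression ((10 ⊕ 0) ⊗ (-5 ⊕ 2)) gives -5.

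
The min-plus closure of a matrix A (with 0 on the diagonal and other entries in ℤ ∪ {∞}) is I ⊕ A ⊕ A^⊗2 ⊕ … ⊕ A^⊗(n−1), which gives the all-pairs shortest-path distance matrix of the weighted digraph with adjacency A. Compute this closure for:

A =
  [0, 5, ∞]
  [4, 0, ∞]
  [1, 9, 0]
Closure =
  [0, 5, ∞]
  [4, 0, ∞]
  [1, 6, 0]

This is the Floyd-Warshall all-pairs shortest-path computation. For each intermediate vertex k = 0, 1, …, 2, update dist[i][j] ← min(dist[i][j], dist[i][k] + dist[k][j]). The final matrix gives, for each (i, j), the minimum total weight of any directed path from i to j (possibly empty when i = j).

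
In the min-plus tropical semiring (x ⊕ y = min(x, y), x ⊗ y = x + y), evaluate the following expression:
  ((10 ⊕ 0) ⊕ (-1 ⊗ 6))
((10 ⊕ 0) ⊕ (-1 ⊗ 6)) = 0

Expand innermost to outermost. Recall ⊕ takes the minimum of its arguments and ⊗ takes their sum. Working out the expression ((10 ⊕ 0) ⊕ (-1 ⊗ 6)) gives 0.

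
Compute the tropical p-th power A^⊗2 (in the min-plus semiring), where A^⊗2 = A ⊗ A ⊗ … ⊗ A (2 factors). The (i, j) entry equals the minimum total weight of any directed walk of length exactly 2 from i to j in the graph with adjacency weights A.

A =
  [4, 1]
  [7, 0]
A^⊗2 =
  [8, 1]
  [7, 0]

Each entry (A^⊗2)_ij equals the minimum over all length-2 walks i = v_0 → v_1 → … → v_2 = j of Σ_t A[v_t][v_{t+1}]. For example, for (i, j) = (0, 1) we minimise over 2 possible intermediate vertex sequences; the minimum is 1, attained along the walk 0 → 1 → 1.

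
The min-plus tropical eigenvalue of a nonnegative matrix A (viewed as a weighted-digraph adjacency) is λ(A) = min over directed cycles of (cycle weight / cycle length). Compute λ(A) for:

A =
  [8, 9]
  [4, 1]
λ(A) = 1

Enumerate directed cycles and compute their means (weight / length). Sample:
  cycle 0 → 0: weight = 8, length = 1, mean = 8/1 ≈ 8.000
  cycle 1 → 1: weight = 1, length = 1, mean = 1/1 ≈ 1.000
  cycle 0 → 1 → 0: weight = 13, length = 2, mean = 13/2 ≈ 6.500
  cycle 1 → 0 → 1: weight = 13, length = 2, mean = 13/2 ≈ 6.500
Minimum mean = 1.000, attained e.g. along the cycle 1 → 1 with weight 1 and length 1. So λ(A) = 1/1 = 1.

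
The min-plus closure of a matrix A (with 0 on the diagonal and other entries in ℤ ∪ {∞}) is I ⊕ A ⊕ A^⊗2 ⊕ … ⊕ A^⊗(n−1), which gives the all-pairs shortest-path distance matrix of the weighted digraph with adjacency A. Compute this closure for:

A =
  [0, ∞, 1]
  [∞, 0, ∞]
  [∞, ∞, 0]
Closure =
  [0, ∞, 1]
  [∞, 0, ∞]
  [∞, ∞, 0]

This is the Floyd-Warshall all-pairs shortest-path computation. For each intermediate vertex k = 0, 1, …, 2, update dist[i][j] ← min(dist[i][j], dist[i][k] + dist[k][j]). The final matrix gives, for each (i, j), the minimum total weight of any directed path from i to j (possibly empty when i = j).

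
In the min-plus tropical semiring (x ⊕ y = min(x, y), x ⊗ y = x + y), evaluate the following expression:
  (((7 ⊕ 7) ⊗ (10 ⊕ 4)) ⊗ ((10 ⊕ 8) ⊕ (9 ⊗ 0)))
(((7 ⊕ 7) ⊗ (10 ⊕ 4)) ⊗ ((10 ⊕ 8) ⊕ (9 ⊗ 0))) = 19

Expand innermost to outermost. Recall ⊕ takes the minimum of its arguments and ⊗ takes their sum. Working out the expression (((7 ⊕ 7) ⊗ (10 ⊕ 4)) ⊗ ((10 ⊕ 8) ⊕ (9 ⊗ 0))) gives 19.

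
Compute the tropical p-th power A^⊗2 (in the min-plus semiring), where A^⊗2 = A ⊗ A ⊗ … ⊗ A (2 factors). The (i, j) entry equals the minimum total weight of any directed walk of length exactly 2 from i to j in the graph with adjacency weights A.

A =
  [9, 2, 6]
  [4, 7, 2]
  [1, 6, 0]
A^⊗2 =
  [6, 9, 4]
  [3, 6, 2]
  [1, 3, 0]

Each entry (A^⊗2)_ij equals the minimum over all length-2 walks i = v_0 → v_1 → … → v_2 = j of Σ_t A[v_t][v_{t+1}]. For example, for (i, j) = (0, 2) we minimise over 3 possible intermediate vertex sequences; the minimum is 4, attained along the walk 0 → 1 → 2.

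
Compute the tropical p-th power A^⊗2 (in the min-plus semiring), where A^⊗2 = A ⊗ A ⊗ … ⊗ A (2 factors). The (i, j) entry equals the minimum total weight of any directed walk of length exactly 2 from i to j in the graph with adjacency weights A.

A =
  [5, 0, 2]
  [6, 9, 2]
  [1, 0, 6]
A^⊗2 =
  [3, 2, 2]
  [3, 2, 8]
  [6, 1, 2]

Each entry (A^⊗2)_ij equals the minimum over all length-2 walks i = v_0 → v_1 → … → v_2 = j of Σ_t A[v_t][v_{t+1}]. For example, for (i, j) = (0, 2) we minimise over 3 possible intermediate vertex sequences; the minimum is 2, attained along the walk 0 → 1 → 2.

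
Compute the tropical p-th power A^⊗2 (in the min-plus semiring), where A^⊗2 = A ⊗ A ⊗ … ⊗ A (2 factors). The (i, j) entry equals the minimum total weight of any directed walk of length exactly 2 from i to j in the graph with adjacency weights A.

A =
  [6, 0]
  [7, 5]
A^⊗2 =
  [7, 5]
  [12, 7]

Each entry (A^⊗2)_ij equals the minimum over all length-2 walks i = v_0 → v_1 → … → v_2 = j of Σ_t A[v_t][v_{t+1}]. For example, for (i, j) = (0, 1) we minimise over 2 possible intermediate vertex sequences; the minimum is 5, attained along the walk 0 → 1 → 1.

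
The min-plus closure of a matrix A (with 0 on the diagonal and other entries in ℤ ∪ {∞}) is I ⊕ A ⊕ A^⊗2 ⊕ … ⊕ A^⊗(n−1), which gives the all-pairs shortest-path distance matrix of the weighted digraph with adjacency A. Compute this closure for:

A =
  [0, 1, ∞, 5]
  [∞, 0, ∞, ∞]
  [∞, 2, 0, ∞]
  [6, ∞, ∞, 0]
Closure =
  [0, 1, ∞, 5]
  [∞, 0, ∞, ∞]
  [∞, 2, 0, ∞]
  [6, 7, ∞, 0]

This is the Floyd-Warshall all-pairs shortest-path computation. For each intermediate vertex k = 0, 1, …, 3, update dist[i][j] ← min(dist[i][j], dist[i][k] + dist[k][j]). The final matrix gives, for each (i, j), the minimum total weight of any directed path from i to j (possibly empty when i = j).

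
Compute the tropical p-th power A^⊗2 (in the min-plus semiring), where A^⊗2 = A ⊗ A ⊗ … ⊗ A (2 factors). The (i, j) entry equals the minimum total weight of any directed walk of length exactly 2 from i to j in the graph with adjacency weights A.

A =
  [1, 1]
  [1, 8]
A^⊗2 =
  [2, 2]
  [2, 2]

Each entry (A^⊗2)_ij equals the minimum over all length-2 walks i = v_0 → v_1 → … → v_2 = j of Σ_t A[v_t][v_{t+1}]. For example, for (i, j) = (0, 1) we minimise over 2 possible intermediate vertex sequences; the minimum is 2, attained along the walk 0 → 0 → 1.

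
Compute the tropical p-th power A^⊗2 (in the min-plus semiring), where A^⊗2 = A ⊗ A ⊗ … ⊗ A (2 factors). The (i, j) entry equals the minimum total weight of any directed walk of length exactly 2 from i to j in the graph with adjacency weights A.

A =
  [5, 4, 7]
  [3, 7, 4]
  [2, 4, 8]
A^⊗2 =
  [7, 9, 8]
  [6, 7, 10]
  [7, 6, 8]

Each entry (A^⊗2)_ij equals the minimum over all length-2 walks i = v_0 → v_1 → … → v_2 = j of Σ_t A[v_t][v_{t+1}]. For example, for (i, j) = (0, 2) we minimise over 3 possible intermediate vertex sequences; the minimum is 8, attained along the walk 0 → 1 → 2.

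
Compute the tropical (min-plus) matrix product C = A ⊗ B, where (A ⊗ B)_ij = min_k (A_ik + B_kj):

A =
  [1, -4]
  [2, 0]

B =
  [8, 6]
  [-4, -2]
A ⊗ B =
  [-8, -6]
  [-4, -2]

Apply the min-plus product entry-by-entry:
  C[0][0] = min over k of (A[0][0] + B[0][0] = 1 + 8 = 9, A[0][1] + B[1][0] = -4 + -4 = -8) = -8 (attained at k = 1)
  C[0][1] = min over k of (A[0][0] + B[0][1] = 1 + 6 = 7, A[0][1] + B[1][1] = -4 + -2 = -6) = -6 (attained at k = 1)
  C[1][0] = min over k of (A[1][0] + B[0][0] = 2 + 8 = 10, A[1][1] + B[1][0] = 0 + -4 = -4) = -4 (attained at k = 1)
  C[1][1] = min over k of (A[1][0] + B[0][1] = 2 + 6 = 8, A[1][1] + B[1][1] = 0 + -2 = -2) = -2 (attained at k = 1)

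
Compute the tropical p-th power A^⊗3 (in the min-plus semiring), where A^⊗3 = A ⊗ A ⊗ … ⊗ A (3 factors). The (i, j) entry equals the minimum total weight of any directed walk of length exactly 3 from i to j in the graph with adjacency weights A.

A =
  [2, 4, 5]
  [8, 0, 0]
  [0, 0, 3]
A^⊗3 =
  [4, 4, 4]
  [0, 0, 0]
  [0, 0, 0]

Each entry (A^⊗3)_ij equals the minimum over all length-3 walks i = v_0 → v_1 → … → v_3 = j of Σ_t A[v_t][v_{t+1}]. For example, for (i, j) = (0, 2) we minimise over 9 possible intermediate vertex sequences; the minimum is 4, attained along the walk 0 → 1 → 1 → 2.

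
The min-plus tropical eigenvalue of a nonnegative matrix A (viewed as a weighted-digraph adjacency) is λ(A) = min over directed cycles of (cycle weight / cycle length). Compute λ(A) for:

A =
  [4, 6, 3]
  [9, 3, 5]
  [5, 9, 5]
λ(A) = 3

Enumerate directed cycles and compute their means (weight / length). Sample:
  cycle 0 → 0: weight = 4, length = 1, mean = 4/1 ≈ 4.000
  cycle 1 → 1: weight = 3, length = 1, mean = 3/1 ≈ 3.000
  cycle 2 → 2: weight = 5, length = 1, mean = 5/1 ≈ 5.000
  cycle 0 → 1 → 0: weight = 15, length = 2, mean = 15/2 ≈ 7.500
  cycle 0 → 2 → 0: weight = 8, length = 2, mean = 8/2 ≈ 4.000
  cycle 1 → 0 → 1: weight = 15, length = 2, mean = 15/2 ≈ 7.500
Minimum mean = 3.000, attained e.g. along the cycle 1 → 1 with weight 3 and length 1. So λ(A) = 3/1 = 3.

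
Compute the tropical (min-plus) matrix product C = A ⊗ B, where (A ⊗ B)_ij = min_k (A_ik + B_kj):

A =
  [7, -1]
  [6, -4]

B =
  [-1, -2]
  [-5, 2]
A ⊗ B =
  [-6, 1]
  [-9, -2]

Apply the min-plus product entry-by-entry:
  C[0][0] = min over k of (A[0][0] + B[0][0] = 7 + -1 = 6, A[0][1] + B[1][0] = -1 + -5 = -6) = -6 (attained at k = 1)
  C[0][1] = min over k of (A[0][0] + B[0][1] = 7 + -2 = 5, A[0][1] + B[1][1] = -1 + 2 = 1) = 1 (attained at k = 1)
  C[1][0] = min over k of (A[1][0] + B[0][0] = 6 + -1 = 5, A[1][1] + B[1][0] = -4 + -5 = -9) = -9 (attained at k = 1)
  C[1][1] = min over k of (A[1][0] + B[0][1] = 6 + -2 = 4, A[1][1] + B[1][1] = -4 + 2 = -2) = -2 (attained at k = 1)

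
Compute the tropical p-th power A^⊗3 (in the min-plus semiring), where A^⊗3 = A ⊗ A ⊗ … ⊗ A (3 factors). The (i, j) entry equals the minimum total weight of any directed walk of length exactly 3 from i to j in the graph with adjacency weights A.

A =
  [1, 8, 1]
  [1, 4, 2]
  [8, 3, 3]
A^⊗3 =
  [3, 5, 3]
  [3, 5, 3]
  [5, 8, 5]

Each entry (A^⊗3)_ij equals the minimum over all length-3 walks i = v_0 → v_1 → … → v_3 = j of Σ_t A[v_t][v_{t+1}]. For example, for (i, j) = (0, 2) we minimise over 9 possible intermediate vertex sequences; the minimum is 3, attained along the walk 0 → 0 → 0 → 2.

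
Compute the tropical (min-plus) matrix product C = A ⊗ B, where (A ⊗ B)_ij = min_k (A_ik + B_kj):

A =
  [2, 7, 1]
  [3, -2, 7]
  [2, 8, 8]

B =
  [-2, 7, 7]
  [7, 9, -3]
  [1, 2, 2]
A ⊗ B =
  [0, 3, 3]
  [1, 7, -5]
  [0, 9, 5]

Apply the min-plus product entry-by-entry:
  C[0][0] = min over k of (A[0][0] + B[0][0] = 2 + -2 = 0, A[0][1] + B[1][0] = 7 + 7 = 14, A[0][2] + B[2][0] = 1 + 1 = 2) = 0 (attained at k = 0)
  C[0][1] = min over k of (A[0][0] + B[0][1] = 2 + 7 = 9, A[0][1] + B[1][1] = 7 + 9 = 16, A[0][2] + B[2][1] = 1 + 2 = 3) = 3 (attained at k = 2)
  C[0][2] = min over k of (A[0][0] + B[0][2] = 2 + 7 = 9, A[0][1] + B[1][2] = 7 + -3 = 4, A[0][2] + B[2][2] = 1 + 2 = 3) = 3 (attained at k = 2)
  C[1][0] = min over k of (A[1][0] + B[0][0] = 3 + -2 = 1, A[1][1] + B[1][0] = -2 + 7 = 5, A[1][2] + B[2][0] = 7 + 1 = 8) = 1 (attained at k = 0)
  C[1][1] = min over k of (A[1][0] + B[0][1] = 3 + 7 = 10, A[1][1] + B[1][1] = -2 + 9 = 7, A[1][2] + B[2][1] = 7 + 2 = 9) = 7 (attained at k = 1)
  C[1][2] = min over k of (A[1][0] + B[0][2] = 3 + 7 = 10, A[1][1] + B[1][2] = -2 + -3 = -5, A[1][2] + B[2][2] = 7 + 2 = 9) = -5 (attained at k = 1)
  C[2][0] = min over k of (A[2][0] + B[0][0] = 2 + -2 = 0, A[2][1] + B[1][0] = 8 + 7 = 15, A[2][2] + B[2][0] = 8 + 1 = 9) = 0 (attained at k = 0)
  C[2][1] = min over k of (A[2][0] + B[0][1] = 2 + 7 = 9, A[2][1] + B[1][1] = 8 + 9 = 17, A[2][2] + B[2][1] = 8 + 2 = 10) = 9 (attained at k = 0)
  C[2][2] = min over k of (A[2][0] + B[0][2] = 2 + 7 = 9, A[2][1] + B[1][2] = 8 + -3 = 5, A[2][2] + B[2][2] = 8 + 2 = 10) = 5 (attained at k = 1)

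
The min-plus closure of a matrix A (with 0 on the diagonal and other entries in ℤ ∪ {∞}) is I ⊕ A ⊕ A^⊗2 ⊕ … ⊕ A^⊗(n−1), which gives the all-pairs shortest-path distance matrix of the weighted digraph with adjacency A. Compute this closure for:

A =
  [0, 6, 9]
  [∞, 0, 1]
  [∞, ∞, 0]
Closure =
  [0, 6, 7]
  [∞, 0, 1]
  [∞, ∞, 0]

This is the Floyd-Warshall all-pairs shortest-path computation. For each intermediate vertex k = 0, 1, …, 2, update dist[i][j] ← min(dist[i][j], dist[i][k] + dist[k][j]). The final matrix gives, for each (i, j), the minimum total weight of any directed path from i to j (possibly empty when i = j).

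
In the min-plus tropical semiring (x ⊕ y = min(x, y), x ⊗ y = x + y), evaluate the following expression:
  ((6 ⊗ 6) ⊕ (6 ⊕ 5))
((6 ⊗ 6) ⊕ (6 ⊕ 5)) = 5

Expand innermost to outermost. Recall ⊕ takes the minimum of its arguments and ⊗ takes their sum. Working out the expression ((6 ⊗ 6) ⊕ (6 ⊕ 5)) gives 5.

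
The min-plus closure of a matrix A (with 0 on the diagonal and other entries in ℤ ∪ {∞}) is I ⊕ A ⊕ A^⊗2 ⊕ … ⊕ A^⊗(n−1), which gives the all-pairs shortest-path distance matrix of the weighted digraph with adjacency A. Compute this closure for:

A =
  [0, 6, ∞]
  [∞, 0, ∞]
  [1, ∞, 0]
Closure =
  [0, 6, ∞]
  [∞, 0, ∞]
  [1, 7, 0]

This is the Floyd-Warshall all-pairs shortest-path computation. For each intermediate vertex k = 0, 1, …, 2, update dist[i][j] ← min(dist[i][j], dist[i][k] + dist[k][j]). The final matrix gives, for each (i, j), the minimum total weight of any directed path from i to j (possibly empty when i = j).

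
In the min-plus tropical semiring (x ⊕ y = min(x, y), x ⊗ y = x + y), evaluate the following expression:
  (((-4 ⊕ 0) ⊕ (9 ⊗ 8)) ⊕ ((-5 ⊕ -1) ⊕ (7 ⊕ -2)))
(((-4 ⊕ 0) ⊕ (9 ⊗ 8)) ⊕ ((-5 ⊕ -1) ⊕ (7 ⊕ -2))) = -5

Expand innermost to outermost. Recall ⊕ takes the minimum of its arguments and ⊗ takes their sum. Working out the expression (((-4 ⊕ 0) ⊕ (9 ⊗ 8)) ⊕ ((-5 ⊕ -1) ⊕ (7 ⊕ -2))) gives -5.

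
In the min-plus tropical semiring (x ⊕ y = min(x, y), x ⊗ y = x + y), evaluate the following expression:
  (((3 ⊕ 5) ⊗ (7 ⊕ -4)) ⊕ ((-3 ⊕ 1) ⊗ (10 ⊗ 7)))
(((3 ⊕ 5) ⊗ (7 ⊕ -4)) ⊕ ((-3 ⊕ 1) ⊗ (10 ⊗ 7))) = -1

Expand innermost to outermost. Recall ⊕ takes the minimum of its arguments and ⊗ takes their sum. Working out the expression (((3 ⊕ 5) ⊗ (7 ⊕ -4)) ⊕ ((-3 ⊕ 1) ⊗ (10 ⊗ 7))) gives -1.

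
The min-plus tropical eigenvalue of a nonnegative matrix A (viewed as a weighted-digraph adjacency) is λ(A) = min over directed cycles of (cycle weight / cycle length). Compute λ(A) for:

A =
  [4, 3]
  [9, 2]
λ(A) = 2

Enumerate directed cycles and compute their means (weight / length). Sample:
  cycle 0 → 0: weight = 4, length = 1, mean = 4/1 ≈ 4.000
  cycle 1 → 1: weight = 2, length = 1, mean = 2/1 ≈ 2.000
  cycle 0 → 1 → 0: weight = 12, length = 2, mean = 12/2 ≈ 6.000
  cycle 1 → 0 → 1: weight = 12, length = 2, mean = 12/2 ≈ 6.000
Minimum mean = 2.000, attained e.g. along the cycle 1 → 1 with weight 2 and length 1. So λ(A) = 2/1 = 2.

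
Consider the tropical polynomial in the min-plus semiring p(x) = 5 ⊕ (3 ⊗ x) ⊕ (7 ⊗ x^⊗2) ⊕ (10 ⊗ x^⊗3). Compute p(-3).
p(-3) = 0

A tropical monomial a ⊗ x^⊗i evaluates to a + i · x. Evaluating each term at x = -3:
  Term 0 contributes 5 + 0 · -3 = 5
  Term 1 contributes 3 + 1 · -3 = 0
  Term 2 contributes 7 + 2 · -3 = 1
  Term 3 contributes 10 + 3 · -3 = 1
p(-3) = ⊕ of these = min[5, 0, 1, 1] = 0.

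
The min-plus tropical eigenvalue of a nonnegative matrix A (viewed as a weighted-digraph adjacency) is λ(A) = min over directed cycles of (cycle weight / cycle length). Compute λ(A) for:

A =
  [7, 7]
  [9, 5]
λ(A) = 5

Enumerate directed cycles and compute their means (weight / length). Sample:
  cycle 0 → 0: weight = 7, length = 1, mean = 7/1 ≈ 7.000
  cycle 1 → 1: weight = 5, length = 1, mean = 5/1 ≈ 5.000
  cycle 0 → 1 → 0: weight = 16, length = 2, mean = 16/2 ≈ 8.000
  cycle 1 → 0 → 1: weight = 16, length = 2, mean = 16/2 ≈ 8.000
Minimum mean = 5.000, attained e.g. along the cycle 1 → 1 with weight 5 and length 1. So λ(A) = 5/1 = 5.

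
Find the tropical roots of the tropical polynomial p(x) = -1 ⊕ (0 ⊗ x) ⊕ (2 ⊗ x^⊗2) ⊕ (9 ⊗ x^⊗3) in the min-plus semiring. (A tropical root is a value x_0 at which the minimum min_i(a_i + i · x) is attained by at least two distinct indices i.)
Roots: {-7, -2, -1}

Each tropical root is a break point of the lower envelope of the lines y = a_i + i · x (there are 4 lines, with slopes 0, 1, ..., 3). Only the lines that attain the minimum somewhere contribute to roots; other lines are dominated. Here the surviving (envelope) indices are i = 3, i = 2, i = 1, i = 0.
Intersections between consecutive envelope lines give the roots: for adjacent envelope indices i < j the intersection is x = (a_i − a_j) / (j − i). Reading off the sorted break points: {-7, -2, -1}.
Verification: at each break x_0, at least two indices attain the minimum of min_i(a_i + i · x_0).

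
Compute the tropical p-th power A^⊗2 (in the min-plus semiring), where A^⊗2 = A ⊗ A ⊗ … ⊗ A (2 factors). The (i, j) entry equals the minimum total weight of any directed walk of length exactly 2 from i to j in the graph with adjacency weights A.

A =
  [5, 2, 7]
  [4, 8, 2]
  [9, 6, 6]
A^⊗2 =
  [6, 7, 4]
  [9, 6, 8]
  [10, 11, 8]

Each entry (A^⊗2)_ij equals the minimum over all length-2 walks i = v_0 → v_1 → … → v_2 = j of Σ_t A[v_t][v_{t+1}]. For example, for (i, j) = (0, 2) we minimise over 3 possible intermediate vertex sequences; the minimum is 4, attained along the walk 0 → 1 → 2.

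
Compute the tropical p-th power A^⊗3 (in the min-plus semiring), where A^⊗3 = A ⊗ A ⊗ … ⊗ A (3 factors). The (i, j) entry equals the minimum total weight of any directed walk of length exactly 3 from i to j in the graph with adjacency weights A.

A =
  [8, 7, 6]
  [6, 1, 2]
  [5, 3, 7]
A^⊗3 =
  [14, 9, 10]
  [8, 3, 4]
  [10, 5, 6]

Each entry (A^⊗3)_ij equals the minimum over all length-3 walks i = v_0 → v_1 → … → v_3 = j of Σ_t A[v_t][v_{t+1}]. For example, for (i, j) = (0, 2) we minimise over 9 possible intermediate vertex sequences; the minimum is 10, attained along the walk 0 → 1 → 1 → 2.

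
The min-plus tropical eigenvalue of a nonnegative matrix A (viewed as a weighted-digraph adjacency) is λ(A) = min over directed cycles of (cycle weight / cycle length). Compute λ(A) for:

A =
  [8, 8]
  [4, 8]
λ(A) = 6

Enumerate directed cycles and compute their means (weight / length). Sample:
  cycle 0 → 0: weight = 8, length = 1, mean = 8/1 ≈ 8.000
  cycle 1 → 1: weight = 8, length = 1, mean = 8/1 ≈ 8.000
  cycle 0 → 1 → 0: weight = 12, length = 2, mean = 12/2 ≈ 6.000
  cycle 1 → 0 → 1: weight = 12, length = 2, mean = 12/2 ≈ 6.000
Minimum mean = 6.000, attained e.g. along the cycle 0 → 1 → 0 with weight 12 and length 2. So λ(A) = 12/2 = 6.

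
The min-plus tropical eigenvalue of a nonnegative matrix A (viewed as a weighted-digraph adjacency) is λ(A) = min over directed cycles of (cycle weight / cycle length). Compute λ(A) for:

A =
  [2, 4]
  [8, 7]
λ(A) = 2

Enumerate directed cycles and compute their means (weight / length). Sample:
  cycle 0 → 0: weight = 2, length = 1, mean = 2/1 ≈ 2.000
  cycle 1 → 1: weight = 7, length = 1, mean = 7/1 ≈ 7.000
  cycle 0 → 1 → 0: weight = 12, length = 2, mean = 12/2 ≈ 6.000
  cycle 1 → 0 → 1: weight = 12, length = 2, mean = 12/2 ≈ 6.000
Minimum mean = 2.000, attained e.g. along the cycle 0 → 0 with weight 2 and length 1. So λ(A) = 2/1 = 2.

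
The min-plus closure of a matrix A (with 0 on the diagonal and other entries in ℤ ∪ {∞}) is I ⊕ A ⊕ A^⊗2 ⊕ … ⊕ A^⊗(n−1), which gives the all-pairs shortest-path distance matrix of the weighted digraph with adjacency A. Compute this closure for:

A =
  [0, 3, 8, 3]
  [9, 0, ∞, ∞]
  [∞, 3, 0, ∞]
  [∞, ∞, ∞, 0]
Closure =
  [0, 3, 8, 3]
  [9, 0, 17, 12]
  [12, 3, 0, 15]
  [∞, ∞, ∞, 0]

This is the Floyd-Warshall all-pairs shortest-path computation. For each intermediate vertex k = 0, 1, …, 3, update dist[i][j] ← min(dist[i][j], dist[i][k] + dist[k][j]). The final matrix gives, for each (i, j), the minimum total weight of any directed path from i to j (possibly empty when i = j).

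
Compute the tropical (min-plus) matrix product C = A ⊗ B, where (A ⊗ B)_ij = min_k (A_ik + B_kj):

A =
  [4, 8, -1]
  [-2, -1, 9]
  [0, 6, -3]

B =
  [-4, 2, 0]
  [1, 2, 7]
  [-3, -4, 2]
A ⊗ B =
  [-4, -5, 1]
  [-6, 0, -2]
  [-6, -7, -1]

Apply the min-plus product entry-by-entry:
  C[0][0] = min over k of (A[0][0] + B[0][0] = 4 + -4 = 0, A[0][1] + B[1][0] = 8 + 1 = 9, A[0][2] + B[2][0] = -1 + -3 = -4) = -4 (attained at k = 2)
  C[0][1] = min over k of (A[0][0] + B[0][1] = 4 + 2 = 6, A[0][1] + B[1][1] = 8 + 2 = 10, A[0][2] + B[2][1] = -1 + -4 = -5) = -5 (attained at k = 2)
  C[0][2] = min over k of (A[0][0] + B[0][2] = 4 + 0 = 4, A[0][1] + B[1][2] = 8 + 7 = 15, A[0][2] + B[2][2] = -1 + 2 = 1) = 1 (attained at k = 2)
  C[1][0] = min over k of (A[1][0] + B[0][0] = -2 + -4 = -6, A[1][1] + B[1][0] = -1 + 1 = 0, A[1][2] + B[2][0] = 9 + -3 = 6) = -6 (attained at k = 0)
  C[1][1] = min over k of (A[1][0] + B[0][1] = -2 + 2 = 0, A[1][1] + B[1][1] = -1 + 2 = 1, A[1][2] + B[2][1] = 9 + -4 = 5) = 0 (attained at k = 0)
  C[1][2] = min over k of (A[1][0] + B[0][2] = -2 + 0 = -2, A[1][1] + B[1][2] = -1 + 7 = 6, A[1][2] + B[2][2] = 9 + 2 = 11) = -2 (attained at k = 0)
  C[2][0] = min over k of (A[2][0] + B[0][0] = 0 + -4 = -4, A[2][1] + B[1][0] = 6 + 1 = 7, A[2][2] + B[2][0] = -3 + -3 = -6) = -6 (attained at k = 2)
  C[2][1] = min over k of (A[2][0] + B[0][1] = 0 + 2 = 2, A[2][1] + B[1][1] = 6 + 2 = 8, A[2][2] + B[2][1] = -3 + -4 = -7) = -7 (attained at k = 2)
  C[2][2] = min over k of (A[2][0] + B[0][2] = 0 + 0 = 0, A[2][1] + B[1][2] = 6 + 7 = 13, A[2][2] + B[2][2] = -3 + 2 = -1) = -1 (attained at k = 2)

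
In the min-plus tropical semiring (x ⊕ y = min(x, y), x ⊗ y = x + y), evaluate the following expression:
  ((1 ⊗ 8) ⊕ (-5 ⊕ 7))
((1 ⊗ 8) ⊕ (-5 ⊕ 7)) = -5

Expand innermost to outermost. Recall ⊕ takes the minimum of its arguments and ⊗ takes their sum. Working out the expression ((1 ⊗ 8) ⊕ (-5 ⊕ 7)) gives -5.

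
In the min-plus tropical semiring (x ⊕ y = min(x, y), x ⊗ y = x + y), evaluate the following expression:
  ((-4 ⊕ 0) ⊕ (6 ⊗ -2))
((-4 ⊕ 0) ⊕ (6 ⊗ -2)) = -4

Expand innermost to outermost. Recall ⊕ takes the minimum of its arguments and ⊗ takes their sum. Working out the expression ((-4 ⊕ 0) ⊕ (6 ⊗ -2)) gives -4.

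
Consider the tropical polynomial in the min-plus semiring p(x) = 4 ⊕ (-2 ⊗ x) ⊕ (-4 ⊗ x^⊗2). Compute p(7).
p(7) = 4

A tropical monomial a ⊗ x^⊗i evaluates to a + i · x. Evaluating each term at x = 7:
  Term 0 contributes 4 + 0 · 7 = 4
  Term 1 contributes -2 + 1 · 7 = 5
  Term 2 contributes -4 + 2 · 7 = 10
p(7) = ⊕ of these = min[4, 5, 10] = 4.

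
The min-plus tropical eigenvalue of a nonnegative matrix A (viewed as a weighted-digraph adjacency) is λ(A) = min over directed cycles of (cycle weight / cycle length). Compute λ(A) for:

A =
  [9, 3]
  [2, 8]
λ(A) = 5/2

Enumerate directed cycles and compute their means (weight / length). Sample:
  cycle 0 → 0: weight = 9, length = 1, mean = 9/1 ≈ 9.000
  cycle 1 → 1: weight = 8, length = 1, mean = 8/1 ≈ 8.000
  cycle 0 → 1 → 0: weight = 5, length = 2, mean = 5/2 ≈ 2.500
  cycle 1 → 0 → 1: weight = 5, length = 2, mean = 5/2 ≈ 2.500
Minimum mean = 2.500, attained e.g. along the cycle 0 → 1 → 0 with weight 5 and length 2. So λ(A) = 5/2 = 5/2.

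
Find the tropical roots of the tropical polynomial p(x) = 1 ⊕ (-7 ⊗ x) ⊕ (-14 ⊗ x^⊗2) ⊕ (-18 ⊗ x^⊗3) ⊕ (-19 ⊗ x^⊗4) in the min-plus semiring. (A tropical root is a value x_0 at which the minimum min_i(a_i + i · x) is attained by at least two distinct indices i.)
Roots: {1, 4, 7, 8}

Each tropical root is a break point of the lower envelope of the lines y = a_i + i · x (there are 5 lines, with slopes 0, 1, ..., 4). Only the lines that attain the minimum somewhere contribute to roots; other lines are dominated. Here the surviving (envelope) indices are i = 4, i = 3, i = 2, i = 1, i = 0.
Intersections between consecutive envelope lines give the roots: for adjacent envelope indices i < j the intersection is x = (a_i − a_j) / (j − i). Reading off the sorted break points: {1, 4, 7, 8}.
Verification: at each break x_0, at least two indices attain the minimum of min_i(a_i + i · x_0).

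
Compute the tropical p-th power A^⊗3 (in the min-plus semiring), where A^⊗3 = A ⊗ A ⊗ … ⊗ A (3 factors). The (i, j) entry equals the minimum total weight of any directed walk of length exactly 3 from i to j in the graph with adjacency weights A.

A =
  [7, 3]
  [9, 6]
A^⊗3 =
  [18, 15]
  [21, 18]

Each entry (A^⊗3)_ij equals the minimum over all length-3 walks i = v_0 → v_1 → … → v_3 = j of Σ_t A[v_t][v_{t+1}]. For example, for (i, j) = (0, 1) we minimise over 4 possible intermediate vertex sequences; the minimum is 15, attained along the walk 0 → 1 → 0 → 1.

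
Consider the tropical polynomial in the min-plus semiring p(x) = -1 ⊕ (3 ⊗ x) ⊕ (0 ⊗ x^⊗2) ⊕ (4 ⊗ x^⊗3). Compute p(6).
p(6) = -1

A tropical monomial a ⊗ x^⊗i evaluates to a + i · x. Evaluating each term at x = 6:
  Term 0 contributes -1 + 0 · 6 = -1
  Term 1 contributes 3 + 1 · 6 = 9
  Term 2 contributes 0 + 2 · 6 = 12
  Term 3 contributes 4 + 3 · 6 = 22
p(6) = ⊕ of these = min[-1, 9, 12, 22] = -1.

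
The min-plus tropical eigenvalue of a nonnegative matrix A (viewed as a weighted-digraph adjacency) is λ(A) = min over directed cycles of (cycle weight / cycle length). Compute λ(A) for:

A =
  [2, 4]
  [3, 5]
λ(A) = 2

Enumerate directed cycles and compute their means (weight / length). Sample:
  cycle 0 → 0: weight = 2, length = 1, mean = 2/1 ≈ 2.000
  cycle 1 → 1: weight = 5, length = 1, mean = 5/1 ≈ 5.000
  cycle 0 → 1 → 0: weight = 7, length = 2, mean = 7/2 ≈ 3.500
  cycle 1 → 0 → 1: weight = 7, length = 2, mean = 7/2 ≈ 3.500
Minimum mean = 2.000, attained e.g. along the cycle 0 → 0 with weight 2 and length 1. So λ(A) = 2/1 = 2.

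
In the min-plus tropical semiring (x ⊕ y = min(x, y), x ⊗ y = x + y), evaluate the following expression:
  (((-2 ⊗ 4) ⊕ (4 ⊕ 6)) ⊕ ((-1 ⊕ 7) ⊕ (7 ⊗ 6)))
(((-2 ⊗ 4) ⊕ (4 ⊕ 6)) ⊕ ((-1 ⊕ 7) ⊕ (7 ⊗ 6))) = -1

Expand innermost to outermost. Recall ⊕ takes the minimum of its arguments and ⊗ takes their sum. Working out the expression (((-2 ⊗ 4) ⊕ (4 ⊕ 6)) ⊕ ((-1 ⊕ 7) ⊕ (7 ⊗ 6))) gives -1.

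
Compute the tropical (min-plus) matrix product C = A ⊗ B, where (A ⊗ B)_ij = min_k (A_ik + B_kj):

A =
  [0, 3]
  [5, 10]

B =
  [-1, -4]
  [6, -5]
A ⊗ B =
  [-1, -4]
  [4, 1]

Apply the min-plus product entry-by-entry:
  C[0][0] = min over k of (A[0][0] + B[0][0] = 0 + -1 = -1, A[0][1] + B[1][0] = 3 + 6 = 9) = -1 (attained at k = 0)
  C[0][1] = min over k of (A[0][0] + B[0][1] = 0 + -4 = -4, A[0][1] + B[1][1] = 3 + -5 = -2) = -4 (attained at k = 0)
  C[1][0] = min over k of (A[1][0] + B[0][0] = 5 + -1 = 4, A[1][1] + B[1][0] = 10 + 6 = 16) = 4 (attained at k = 0)
  C[1][1] = min over k of (A[1][0] + B[0][1] = 5 + -4 = 1, A[1][1] + B[1][1] = 10 + -5 = 5) = 1 (attained at k = 0)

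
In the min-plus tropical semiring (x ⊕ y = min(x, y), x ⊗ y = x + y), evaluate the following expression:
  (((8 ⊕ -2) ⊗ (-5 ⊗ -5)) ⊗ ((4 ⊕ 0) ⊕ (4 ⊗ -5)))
(((8 ⊕ -2) ⊗ (-5 ⊗ -5)) ⊗ ((4 ⊕ 0) ⊕ (4 ⊗ -5))) = -13

Expand innermost to outermost. Recall ⊕ takes the minimum of its arguments and ⊗ takes their sum. Working out the expression (((8 ⊕ -2) ⊗ (-5 ⊗ -5)) ⊗ ((4 ⊕ 0) ⊕ (4 ⊗ -5))) gives -13.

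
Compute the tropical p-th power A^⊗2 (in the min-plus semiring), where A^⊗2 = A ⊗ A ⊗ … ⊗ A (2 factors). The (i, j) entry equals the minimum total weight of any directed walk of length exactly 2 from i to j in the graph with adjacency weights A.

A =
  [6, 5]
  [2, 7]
A^⊗2 =
  [7, 11]
  [8, 7]

Each entry (A^⊗2)_ij equals the minimum over all length-2 walks i = v_0 → v_1 → … → v_2 = j of Σ_t A[v_t][v_{t+1}]. For example, for (i, j) = (0, 1) we minimise over 2 possible intermediate vertex sequences; the minimum is 11, attained along the walk 0 → 0 → 1.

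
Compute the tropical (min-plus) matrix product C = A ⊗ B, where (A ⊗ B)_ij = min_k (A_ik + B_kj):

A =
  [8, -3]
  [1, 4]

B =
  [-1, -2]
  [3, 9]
A ⊗ B =
  [0, 6]
  [0, -1]

Apply the min-plus product entry-by-entry:
  C[0][0] = min over k of (A[0][0] + B[0][0] = 8 + -1 = 7, A[0][1] + B[1][0] = -3 + 3 = 0) = 0 (attained at k = 1)
  C[0][1] = min over k of (A[0][0] + B[0][1] = 8 + -2 = 6, A[0][1] + B[1][1] = -3 + 9 = 6) = 6 (attained at k = 0)
  C[1][0] = min over k of (A[1][0] + B[0][0] = 1 + -1 = 0, A[1][1] + B[1][0] = 4 + 3 = 7) = 0 (attained at k = 0)
  C[1][1] = min over k of (A[1][0] + B[0][1] = 1 + -2 = -1, A[1][1] + B[1][1] = 4 + 9 = 13) = -1 (attained at k = 0)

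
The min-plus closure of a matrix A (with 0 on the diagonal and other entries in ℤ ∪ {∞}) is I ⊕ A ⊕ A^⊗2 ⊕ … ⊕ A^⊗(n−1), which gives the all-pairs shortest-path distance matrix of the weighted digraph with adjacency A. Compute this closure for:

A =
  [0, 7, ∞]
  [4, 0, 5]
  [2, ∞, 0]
Closure =
  [0, 7, 12]
  [4, 0, 5]
  [2, 9, 0]

This is the Floyd-Warshall all-pairs shortest-path computation. For each intermediate vertex k = 0, 1, …, 2, update dist[i][j] ← min(dist[i][j], dist[i][k] + dist[k][j]). The final matrix gives, for each (i, j), the minimum total weight of any directed path from i to j (possibly empty when i = j).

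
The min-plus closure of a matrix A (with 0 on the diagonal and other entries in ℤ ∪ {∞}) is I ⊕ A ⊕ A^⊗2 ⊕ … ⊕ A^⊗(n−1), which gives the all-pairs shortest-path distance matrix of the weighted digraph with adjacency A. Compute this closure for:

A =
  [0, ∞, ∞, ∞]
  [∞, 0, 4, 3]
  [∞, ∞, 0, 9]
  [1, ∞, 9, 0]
Closure =
  [0, ∞, ∞, ∞]
  [4, 0, 4, 3]
  [10, ∞, 0, 9]
  [1, ∞, 9, 0]

This is the Floyd-Warshall all-pairs shortest-path computation. For each intermediate vertex k = 0, 1, …, 3, update dist[i][j] ← min(dist[i][j], dist[i][k] + dist[k][j]). The final matrix gives, for each (i, j), the minimum total weight of any directed path from i to j (possibly empty when i = j).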